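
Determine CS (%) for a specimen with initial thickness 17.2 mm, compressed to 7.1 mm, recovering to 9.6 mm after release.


CS = (t0 - recovered) / (t0 - ts) * 100
= (17.2 - 9.6) / (17.2 - 7.1) * 100
= 7.6 / 10.1 * 100
= 75.2%

75.2%


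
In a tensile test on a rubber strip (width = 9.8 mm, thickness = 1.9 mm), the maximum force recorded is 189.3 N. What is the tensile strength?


Area = width * thickness = 9.8 * 1.9 = 18.62 mm^2
TS = force / area = 189.3 / 18.62 = 10.17 MPa

10.17 MPa


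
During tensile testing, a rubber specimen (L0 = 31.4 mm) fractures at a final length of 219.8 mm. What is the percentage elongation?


Elongation = (Lf - L0) / L0 * 100
= (219.8 - 31.4) / 31.4 * 100
= 188.4 / 31.4 * 100
= 600.0%

600.0%


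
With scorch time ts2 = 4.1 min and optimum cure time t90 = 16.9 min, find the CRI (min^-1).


CRI = 100 / (t90 - ts2)
= 100 / (16.9 - 4.1)
= 100 / 12.8
= 7.81 min^-1

7.81 min^-1


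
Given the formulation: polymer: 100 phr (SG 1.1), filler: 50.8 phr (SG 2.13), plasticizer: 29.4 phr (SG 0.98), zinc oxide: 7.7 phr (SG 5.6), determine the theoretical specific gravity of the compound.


Sum of weights = 187.9
Volume contributions:
  polymer: 100/1.1 = 90.9091
  filler: 50.8/2.13 = 23.8498
  plasticizer: 29.4/0.98 = 30.0000
  zinc oxide: 7.7/5.6 = 1.3750
Sum of volumes = 146.1339
SG = 187.9 / 146.1339 = 1.286

SG = 1.286


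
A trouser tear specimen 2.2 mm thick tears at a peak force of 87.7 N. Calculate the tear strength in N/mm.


Tear strength = force / thickness
= 87.7 / 2.2
= 39.86 N/mm

39.86 N/mm


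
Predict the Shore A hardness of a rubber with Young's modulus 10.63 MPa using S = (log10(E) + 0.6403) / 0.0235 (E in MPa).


log10(E) = 0.0235*S - 0.6403  =>  S = (log10(E) + 0.6403) / 0.0235
log10(10.63) = 1.026533
S = (1.026533 + 0.6403) / 0.0235 = 1.666833 / 0.0235
S = 70.9

Shore A = 70.9


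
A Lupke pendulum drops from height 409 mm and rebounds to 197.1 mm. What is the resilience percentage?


Resilience = h_rebound / h_drop * 100
= 197.1 / 409 * 100
= 48.2%

48.2%


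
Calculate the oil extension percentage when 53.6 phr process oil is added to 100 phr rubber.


Oil % = oil / (100 + oil) * 100
= 53.6 / (100 + 53.6) * 100
= 53.6 / 153.6 * 100
= 34.9%

34.9%


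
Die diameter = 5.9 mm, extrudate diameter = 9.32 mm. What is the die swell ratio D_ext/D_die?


Die swell ratio = D_extrudate / D_die
= 9.32 / 5.9
= 1.58

Die swell = 1.58


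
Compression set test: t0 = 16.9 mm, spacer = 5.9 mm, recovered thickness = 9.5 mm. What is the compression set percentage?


CS = (t0 - recovered) / (t0 - ts) * 100
= (16.9 - 9.5) / (16.9 - 5.9) * 100
= 7.4 / 11.0 * 100
= 67.3%

67.3%


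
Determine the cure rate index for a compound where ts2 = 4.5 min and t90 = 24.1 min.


CRI = 100 / (t90 - ts2)
= 100 / (24.1 - 4.5)
= 100 / 19.6
= 5.1 min^-1

5.1 min^-1


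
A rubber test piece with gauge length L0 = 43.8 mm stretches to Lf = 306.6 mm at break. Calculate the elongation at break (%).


Elongation = (Lf - L0) / L0 * 100
= (306.6 - 43.8) / 43.8 * 100
= 262.8 / 43.8 * 100
= 600.0%

600.0%


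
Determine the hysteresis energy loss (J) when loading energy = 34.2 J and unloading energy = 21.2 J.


Hysteresis loss = loading - unloading
= 34.2 - 21.2
= 13.0 J

13.0 J


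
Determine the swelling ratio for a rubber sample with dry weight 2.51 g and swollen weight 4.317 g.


Q = W_swollen / W_dry
Q = 4.317 / 2.51
Q = 1.72

Q = 1.72


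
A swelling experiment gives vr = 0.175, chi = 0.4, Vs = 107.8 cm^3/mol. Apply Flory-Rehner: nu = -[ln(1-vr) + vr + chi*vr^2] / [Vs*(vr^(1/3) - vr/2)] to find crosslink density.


ln(1 - vr) = ln(1 - 0.175) = -0.1924
Numerator = -((-0.1924) + 0.175 + 0.4 * 0.175^2) = 0.0051
Denominator = 107.8 * (0.175^(1/3) - 0.175/2) = 50.8648
nu = 0.0051 / 50.8648 = 1.0070e-04 mol/cm^3

1.0070e-04 mol/cm^3


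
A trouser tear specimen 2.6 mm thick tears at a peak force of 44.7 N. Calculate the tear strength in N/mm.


Tear strength = force / thickness
= 44.7 / 2.6
= 17.19 N/mm

17.19 N/mm


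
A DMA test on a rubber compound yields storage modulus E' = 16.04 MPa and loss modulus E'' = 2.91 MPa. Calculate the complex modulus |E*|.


|E*| = sqrt(E'^2 + E''^2)
= sqrt(16.04^2 + 2.91^2)
= sqrt(257.2816 + 8.4681)
= 16.302 MPa

16.302 MPa


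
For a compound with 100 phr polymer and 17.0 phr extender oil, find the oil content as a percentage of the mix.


Oil % = oil / (100 + oil) * 100
= 17.0 / (100 + 17.0) * 100
= 17.0 / 117.0 * 100
= 14.53%

14.53%


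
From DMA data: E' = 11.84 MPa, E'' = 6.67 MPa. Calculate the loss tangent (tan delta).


tan delta = E'' / E'
= 6.67 / 11.84
= 0.5633

tan delta = 0.5633


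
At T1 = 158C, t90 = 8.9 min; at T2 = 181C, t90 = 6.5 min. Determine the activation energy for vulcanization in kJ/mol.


T1 = 431.15 K, T2 = 454.15 K
1/T1 - 1/T2 = 1.1746e-04
ln(t1/t2) = ln(8.9/6.5) = 0.3142
Ea = 8.314 * 0.3142 / 1.1746e-04 = 22242.5172 J/mol
Ea = 22.24 kJ/mol

22.24 kJ/mol


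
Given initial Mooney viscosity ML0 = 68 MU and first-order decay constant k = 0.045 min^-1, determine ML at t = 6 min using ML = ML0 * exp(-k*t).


ML = ML0 * exp(-k * t)
ML = 68 * exp(-0.045 * 6)
ML = 68 * 0.7634
ML = 51.91 MU

51.91 MU


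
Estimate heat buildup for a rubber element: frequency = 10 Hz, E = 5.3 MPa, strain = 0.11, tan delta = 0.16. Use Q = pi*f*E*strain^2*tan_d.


Q = pi * f * E * strain^2 * tan_d
= pi * 10 * 5.3 * 0.11^2 * 0.16
= pi * 10 * 5.3 * 0.0121 * 0.16
= 0.3224

Q = 0.3224


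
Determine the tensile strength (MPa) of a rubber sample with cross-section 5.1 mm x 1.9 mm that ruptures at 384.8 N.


Area = width * thickness = 5.1 * 1.9 = 9.69 mm^2
TS = force / area = 384.8 / 9.69 = 39.71 MPa

39.71 MPa


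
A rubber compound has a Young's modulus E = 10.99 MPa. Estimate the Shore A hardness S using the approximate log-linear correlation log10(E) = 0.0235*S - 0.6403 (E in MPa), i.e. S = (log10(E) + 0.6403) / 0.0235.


log10(E) = 0.0235*S - 0.6403  =>  S = (log10(E) + 0.6403) / 0.0235
log10(10.99) = 1.040998
S = (1.040998 + 0.6403) / 0.0235 = 1.681298 / 0.0235
S = 71.5

Shore A = 71.5


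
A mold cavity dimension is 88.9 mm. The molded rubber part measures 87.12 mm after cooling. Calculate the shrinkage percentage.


Shrinkage = (mold - part) / mold * 100
= (88.9 - 87.12) / 88.9 * 100
= 1.78 / 88.9 * 100
= 2.0%

2.0%


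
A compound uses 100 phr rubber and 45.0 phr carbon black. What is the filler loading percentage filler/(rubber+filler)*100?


Filler % = filler / (rubber + filler) * 100
= 45.0 / (100 + 45.0) * 100
= 45.0 / 145.0 * 100
= 31.03%

31.03%


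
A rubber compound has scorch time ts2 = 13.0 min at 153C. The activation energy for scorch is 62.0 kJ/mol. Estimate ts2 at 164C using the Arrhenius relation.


Convert temperatures: T1 = 153 + 273.15 = 426.15 K, T2 = 164 + 273.15 = 437.15 K
ts2_new = 13.0 * exp(62000 / 8.314 * (1/437.15 - 1/426.15))
1/T2 - 1/T1 = -5.9047e-05
ts2_new = 8.37 min

8.37 min


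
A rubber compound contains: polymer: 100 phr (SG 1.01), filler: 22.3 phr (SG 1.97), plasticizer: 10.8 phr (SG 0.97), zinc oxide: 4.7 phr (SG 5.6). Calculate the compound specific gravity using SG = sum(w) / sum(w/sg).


Sum of weights = 137.8
Volume contributions:
  polymer: 100/1.01 = 99.0099
  filler: 22.3/1.97 = 11.3198
  plasticizer: 10.8/0.97 = 11.1340
  zinc oxide: 4.7/5.6 = 0.8393
Sum of volumes = 122.3030
SG = 137.8 / 122.3030 = 1.127

SG = 1.127


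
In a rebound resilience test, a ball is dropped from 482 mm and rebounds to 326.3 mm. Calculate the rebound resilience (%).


Resilience = h_rebound / h_drop * 100
= 326.3 / 482 * 100
= 67.7%

67.7%


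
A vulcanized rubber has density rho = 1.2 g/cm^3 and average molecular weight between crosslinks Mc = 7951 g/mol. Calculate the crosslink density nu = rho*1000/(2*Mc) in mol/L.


nu = rho * 1000 / (2 * Mc)
nu = 1.2 * 1000 / (2 * 7951)
nu = 1200.0 / 15902
nu = 0.0755 mol/L

0.0755 mol/L


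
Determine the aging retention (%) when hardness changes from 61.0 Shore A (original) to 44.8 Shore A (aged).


Retention = aged / original * 100
= 44.8 / 61.0 * 100
= 73.4%

73.4%


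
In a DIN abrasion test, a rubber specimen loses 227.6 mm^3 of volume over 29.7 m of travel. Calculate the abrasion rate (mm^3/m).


Rate = volume_loss / distance
= 227.6 / 29.7
= 7.663 mm^3/m

7.663 mm^3/m


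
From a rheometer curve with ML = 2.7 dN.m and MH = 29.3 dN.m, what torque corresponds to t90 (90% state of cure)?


M90 = ML + 0.9 * (MH - ML)
M90 = 2.7 + 0.9 * (29.3 - 2.7)
M90 = 2.7 + 0.9 * 26.6
M90 = 26.64 dN.m

26.64 dN.m


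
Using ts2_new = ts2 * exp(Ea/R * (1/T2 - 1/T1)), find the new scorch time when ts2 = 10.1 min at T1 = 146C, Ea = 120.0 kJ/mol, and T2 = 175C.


Convert temperatures: T1 = 146 + 273.15 = 419.15 K, T2 = 175 + 273.15 = 448.15 K
ts2_new = 10.1 * exp(120000 / 8.314 * (1/448.15 - 1/419.15))
1/T2 - 1/T1 = -1.5439e-04
ts2_new = 1.09 min

1.09 min


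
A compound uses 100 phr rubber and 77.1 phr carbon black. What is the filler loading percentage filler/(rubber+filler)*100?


Filler % = filler / (rubber + filler) * 100
= 77.1 / (100 + 77.1) * 100
= 77.1 / 177.1 * 100
= 43.53%

43.53%


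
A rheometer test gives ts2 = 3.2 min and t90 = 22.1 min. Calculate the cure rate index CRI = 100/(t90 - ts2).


CRI = 100 / (t90 - ts2)
= 100 / (22.1 - 3.2)
= 100 / 18.9
= 5.29 min^-1

5.29 min^-1


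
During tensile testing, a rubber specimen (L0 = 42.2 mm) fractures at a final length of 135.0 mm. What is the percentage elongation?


Elongation = (Lf - L0) / L0 * 100
= (135.0 - 42.2) / 42.2 * 100
= 92.8 / 42.2 * 100
= 219.9%

219.9%


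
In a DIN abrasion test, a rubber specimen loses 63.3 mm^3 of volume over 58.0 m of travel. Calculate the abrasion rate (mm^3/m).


Rate = volume_loss / distance
= 63.3 / 58.0
= 1.091 mm^3/m

1.091 mm^3/m


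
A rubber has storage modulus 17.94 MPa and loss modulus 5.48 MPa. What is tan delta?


tan delta = E'' / E'
= 5.48 / 17.94
= 0.3055

tan delta = 0.3055


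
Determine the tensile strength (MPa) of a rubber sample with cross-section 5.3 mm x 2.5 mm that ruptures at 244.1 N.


Area = width * thickness = 5.3 * 2.5 = 13.25 mm^2
TS = force / area = 244.1 / 13.25 = 18.42 MPa

18.42 MPa


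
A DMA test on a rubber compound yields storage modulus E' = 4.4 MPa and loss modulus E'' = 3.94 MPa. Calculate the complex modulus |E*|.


|E*| = sqrt(E'^2 + E''^2)
= sqrt(4.4^2 + 3.94^2)
= sqrt(19.3600 + 15.5236)
= 5.906 MPa

5.906 MPa


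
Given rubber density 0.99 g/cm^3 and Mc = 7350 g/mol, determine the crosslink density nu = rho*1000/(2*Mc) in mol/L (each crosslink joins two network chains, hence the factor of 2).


nu = rho * 1000 / (2 * Mc)
nu = 0.99 * 1000 / (2 * 7350)
nu = 990.0 / 14700
nu = 0.0673 mol/L

0.0673 mol/L


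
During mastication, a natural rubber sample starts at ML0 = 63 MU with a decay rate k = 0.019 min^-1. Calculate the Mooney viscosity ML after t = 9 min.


ML = ML0 * exp(-k * t)
ML = 63 * exp(-0.019 * 9)
ML = 63 * 0.8428
ML = 53.1 MU

53.1 MU


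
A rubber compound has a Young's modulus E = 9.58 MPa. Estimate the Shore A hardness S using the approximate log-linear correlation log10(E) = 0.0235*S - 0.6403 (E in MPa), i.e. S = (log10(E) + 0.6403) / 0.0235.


log10(E) = 0.0235*S - 0.6403  =>  S = (log10(E) + 0.6403) / 0.0235
log10(9.58) = 0.981366
S = (0.981366 + 0.6403) / 0.0235 = 1.621666 / 0.0235
S = 69.0

Shore A = 69.0


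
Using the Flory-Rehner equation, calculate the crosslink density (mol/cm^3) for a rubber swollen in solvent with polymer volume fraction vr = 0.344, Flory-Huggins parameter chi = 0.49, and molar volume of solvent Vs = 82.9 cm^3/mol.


ln(1 - vr) = ln(1 - 0.344) = -0.4216
Numerator = -((-0.4216) + 0.344 + 0.49 * 0.344^2) = 0.0196
Denominator = 82.9 * (0.344^(1/3) - 0.344/2) = 43.8275
nu = 0.0196 / 43.8275 = 4.4743e-04 mol/cm^3

4.4743e-04 mol/cm^3


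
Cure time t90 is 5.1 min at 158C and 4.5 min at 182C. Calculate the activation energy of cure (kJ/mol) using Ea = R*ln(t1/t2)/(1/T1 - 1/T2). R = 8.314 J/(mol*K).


T1 = 431.15 K, T2 = 455.15 K
1/T1 - 1/T2 = 1.2230e-04
ln(t1/t2) = ln(5.1/4.5) = 0.1252
Ea = 8.314 * 0.1252 / 1.2230e-04 = 8508.6013 J/mol
Ea = 8.51 kJ/mol

8.51 kJ/mol


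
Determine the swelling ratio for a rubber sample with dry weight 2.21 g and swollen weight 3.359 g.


Q = W_swollen / W_dry
Q = 3.359 / 2.21
Q = 1.52

Q = 1.52


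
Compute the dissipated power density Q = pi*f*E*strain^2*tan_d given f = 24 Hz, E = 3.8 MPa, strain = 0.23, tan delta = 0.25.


Q = pi * f * E * strain^2 * tan_d
= pi * 24 * 3.8 * 0.23^2 * 0.25
= pi * 24 * 3.8 * 0.0529 * 0.25
= 3.7891

Q = 3.7891


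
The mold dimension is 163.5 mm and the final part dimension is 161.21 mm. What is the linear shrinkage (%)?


Shrinkage = (mold - part) / mold * 100
= (163.5 - 161.21) / 163.5 * 100
= 2.29 / 163.5 * 100
= 1.4%

1.4%


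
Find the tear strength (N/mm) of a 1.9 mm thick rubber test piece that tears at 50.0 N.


Tear strength = force / thickness
= 50.0 / 1.9
= 26.32 N/mm

26.32 N/mm


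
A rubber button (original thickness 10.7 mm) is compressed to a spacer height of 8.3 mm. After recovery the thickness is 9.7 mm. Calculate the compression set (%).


CS = (t0 - recovered) / (t0 - ts) * 100
= (10.7 - 9.7) / (10.7 - 8.3) * 100
= 1.0 / 2.4 * 100
= 41.7%

41.7%


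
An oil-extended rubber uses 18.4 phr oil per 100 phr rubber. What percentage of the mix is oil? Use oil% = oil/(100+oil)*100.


Oil % = oil / (100 + oil) * 100
= 18.4 / (100 + 18.4) * 100
= 18.4 / 118.4 * 100
= 15.54%

15.54%


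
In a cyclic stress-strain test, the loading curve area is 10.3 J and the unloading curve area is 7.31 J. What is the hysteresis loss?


Hysteresis loss = loading - unloading
= 10.3 - 7.31
= 2.99 J

2.99 J


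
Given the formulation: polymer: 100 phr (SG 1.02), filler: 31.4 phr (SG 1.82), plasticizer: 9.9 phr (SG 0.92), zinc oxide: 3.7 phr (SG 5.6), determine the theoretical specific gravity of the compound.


Sum of weights = 145.0
Volume contributions:
  polymer: 100/1.02 = 98.0392
  filler: 31.4/1.82 = 17.2527
  plasticizer: 9.9/0.92 = 10.7609
  zinc oxide: 3.7/5.6 = 0.6607
Sum of volumes = 126.7135
SG = 145.0 / 126.7135 = 1.144

SG = 1.144


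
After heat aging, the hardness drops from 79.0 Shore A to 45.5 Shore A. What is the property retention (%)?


Retention = aged / original * 100
= 45.5 / 79.0 * 100
= 57.6%

57.6%


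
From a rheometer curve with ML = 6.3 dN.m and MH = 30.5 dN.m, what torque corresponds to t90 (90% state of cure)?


M90 = ML + 0.9 * (MH - ML)
M90 = 6.3 + 0.9 * (30.5 - 6.3)
M90 = 6.3 + 0.9 * 24.2
M90 = 28.08 dN.m

28.08 dN.m


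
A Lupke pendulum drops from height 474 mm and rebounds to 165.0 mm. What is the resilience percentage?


Resilience = h_rebound / h_drop * 100
= 165.0 / 474 * 100
= 34.8%

34.8%


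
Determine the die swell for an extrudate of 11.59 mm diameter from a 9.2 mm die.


Die swell ratio = D_extrudate / D_die
= 11.59 / 9.2
= 1.26

Die swell = 1.26


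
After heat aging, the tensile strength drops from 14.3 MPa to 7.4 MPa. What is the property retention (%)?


Retention = aged / original * 100
= 7.4 / 14.3 * 100
= 51.7%

51.7%


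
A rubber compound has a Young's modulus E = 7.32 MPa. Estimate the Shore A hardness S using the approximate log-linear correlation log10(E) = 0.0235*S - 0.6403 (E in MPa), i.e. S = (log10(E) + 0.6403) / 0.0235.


log10(E) = 0.0235*S - 0.6403  =>  S = (log10(E) + 0.6403) / 0.0235
log10(7.32) = 0.864511
S = (0.864511 + 0.6403) / 0.0235 = 1.504811 / 0.0235
S = 64.0

Shore A = 64.0


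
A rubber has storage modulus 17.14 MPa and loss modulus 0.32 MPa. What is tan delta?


tan delta = E'' / E'
= 0.32 / 17.14
= 0.0187

tan delta = 0.0187


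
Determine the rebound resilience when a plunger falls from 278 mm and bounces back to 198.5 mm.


Resilience = h_rebound / h_drop * 100
= 198.5 / 278 * 100
= 71.4%

71.4%


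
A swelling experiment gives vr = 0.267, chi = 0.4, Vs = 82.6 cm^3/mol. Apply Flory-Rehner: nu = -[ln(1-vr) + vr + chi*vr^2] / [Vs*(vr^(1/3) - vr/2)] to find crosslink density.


ln(1 - vr) = ln(1 - 0.267) = -0.3106
Numerator = -((-0.3106) + 0.267 + 0.4 * 0.267^2) = 0.0151
Denominator = 82.6 * (0.267^(1/3) - 0.267/2) = 42.1613
nu = 0.0151 / 42.1613 = 3.5801e-04 mol/cm^3

3.5801e-04 mol/cm^3


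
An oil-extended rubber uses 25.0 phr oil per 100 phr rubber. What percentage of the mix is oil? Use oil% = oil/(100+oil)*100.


Oil % = oil / (100 + oil) * 100
= 25.0 / (100 + 25.0) * 100
= 25.0 / 125.0 * 100
= 20.0%

20.0%


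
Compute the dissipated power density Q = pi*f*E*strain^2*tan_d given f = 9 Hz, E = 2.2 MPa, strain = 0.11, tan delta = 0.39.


Q = pi * f * E * strain^2 * tan_d
= pi * 9 * 2.2 * 0.11^2 * 0.39
= pi * 9 * 2.2 * 0.0121 * 0.39
= 0.2935

Q = 0.2935


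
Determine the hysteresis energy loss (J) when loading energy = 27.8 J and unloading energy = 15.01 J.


Hysteresis loss = loading - unloading
= 27.8 - 15.01
= 12.79 J

12.79 J


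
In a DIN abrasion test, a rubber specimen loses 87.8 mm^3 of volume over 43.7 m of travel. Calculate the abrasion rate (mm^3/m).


Rate = volume_loss / distance
= 87.8 / 43.7
= 2.009 mm^3/m

2.009 mm^3/m


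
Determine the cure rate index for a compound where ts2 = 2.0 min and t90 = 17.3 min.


CRI = 100 / (t90 - ts2)
= 100 / (17.3 - 2.0)
= 100 / 15.3
= 6.54 min^-1

6.54 min^-1


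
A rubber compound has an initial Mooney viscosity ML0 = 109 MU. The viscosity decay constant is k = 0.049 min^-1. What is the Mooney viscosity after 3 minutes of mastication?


ML = ML0 * exp(-k * t)
ML = 109 * exp(-0.049 * 3)
ML = 109 * 0.8633
ML = 94.1 MU

94.1 MU


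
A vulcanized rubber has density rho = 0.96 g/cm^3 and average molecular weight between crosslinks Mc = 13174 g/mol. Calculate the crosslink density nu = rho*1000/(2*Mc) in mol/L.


nu = rho * 1000 / (2 * Mc)
nu = 0.96 * 1000 / (2 * 13174)
nu = 960.0 / 26348
nu = 0.0364 mol/L

0.0364 mol/L


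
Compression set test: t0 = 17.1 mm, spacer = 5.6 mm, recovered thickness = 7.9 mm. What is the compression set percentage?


CS = (t0 - recovered) / (t0 - ts) * 100
= (17.1 - 7.9) / (17.1 - 5.6) * 100
= 9.2 / 11.5 * 100
= 80.0%

80.0%


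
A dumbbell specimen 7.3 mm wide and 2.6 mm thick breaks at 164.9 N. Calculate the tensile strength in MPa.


Area = width * thickness = 7.3 * 2.6 = 18.98 mm^2
TS = force / area = 164.9 / 18.98 = 8.69 MPa

8.69 MPa


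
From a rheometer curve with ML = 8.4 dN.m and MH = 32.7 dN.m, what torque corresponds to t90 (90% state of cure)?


M90 = ML + 0.9 * (MH - ML)
M90 = 8.4 + 0.9 * (32.7 - 8.4)
M90 = 8.4 + 0.9 * 24.3
M90 = 30.27 dN.m

30.27 dN.m


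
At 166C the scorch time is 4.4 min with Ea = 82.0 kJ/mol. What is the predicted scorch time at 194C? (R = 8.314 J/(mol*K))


Convert temperatures: T1 = 166 + 273.15 = 439.15 K, T2 = 194 + 273.15 = 467.15 K
ts2_new = 4.4 * exp(82000 / 8.314 * (1/467.15 - 1/439.15))
1/T2 - 1/T1 = -1.3649e-04
ts2_new = 1.15 min

1.15 min


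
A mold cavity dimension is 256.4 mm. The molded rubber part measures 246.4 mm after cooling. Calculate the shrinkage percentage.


Shrinkage = (mold - part) / mold * 100
= (256.4 - 246.4) / 256.4 * 100
= 10.0 / 256.4 * 100
= 3.9%

3.9%


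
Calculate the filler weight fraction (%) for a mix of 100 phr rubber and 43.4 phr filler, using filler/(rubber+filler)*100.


Filler % = filler / (rubber + filler) * 100
= 43.4 / (100 + 43.4) * 100
= 43.4 / 143.4 * 100
= 30.26%

30.26%


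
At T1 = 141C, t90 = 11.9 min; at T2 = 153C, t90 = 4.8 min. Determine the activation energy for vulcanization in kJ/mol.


T1 = 414.15 K, T2 = 426.15 K
1/T1 - 1/T2 = 6.7993e-05
ln(t1/t2) = ln(11.9/4.8) = 0.9079
Ea = 8.314 * 0.9079 / 6.7993e-05 = 111019.1002 J/mol
Ea = 111.02 kJ/mol

111.02 kJ/mol


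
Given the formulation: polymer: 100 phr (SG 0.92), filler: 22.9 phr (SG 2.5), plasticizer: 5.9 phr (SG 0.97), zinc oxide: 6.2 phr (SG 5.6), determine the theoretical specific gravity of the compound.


Sum of weights = 135.0
Volume contributions:
  polymer: 100/0.92 = 108.6957
  filler: 22.9/2.5 = 9.1600
  plasticizer: 5.9/0.97 = 6.0825
  zinc oxide: 6.2/5.6 = 1.1071
Sum of volumes = 125.0453
SG = 135.0 / 125.0453 = 1.08

SG = 1.08


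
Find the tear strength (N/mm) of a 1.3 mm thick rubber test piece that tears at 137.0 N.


Tear strength = force / thickness
= 137.0 / 1.3
= 105.38 N/mm

105.38 N/mm


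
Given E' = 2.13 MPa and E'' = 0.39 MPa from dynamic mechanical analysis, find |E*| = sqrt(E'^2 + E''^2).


|E*| = sqrt(E'^2 + E''^2)
= sqrt(2.13^2 + 0.39^2)
= sqrt(4.5369 + 0.1521)
= 2.165 MPa

2.165 MPa


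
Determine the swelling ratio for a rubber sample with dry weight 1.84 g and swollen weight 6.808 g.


Q = W_swollen / W_dry
Q = 6.808 / 1.84
Q = 3.7

Q = 3.7


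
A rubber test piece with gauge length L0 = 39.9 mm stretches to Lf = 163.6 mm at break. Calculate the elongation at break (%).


Elongation = (Lf - L0) / L0 * 100
= (163.6 - 39.9) / 39.9 * 100
= 123.7 / 39.9 * 100
= 310.0%

310.0%


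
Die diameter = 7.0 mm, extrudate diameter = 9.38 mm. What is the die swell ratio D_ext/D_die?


Die swell ratio = D_extrudate / D_die
= 9.38 / 7.0
= 1.34

Die swell = 1.34


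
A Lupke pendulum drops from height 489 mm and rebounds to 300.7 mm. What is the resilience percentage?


Resilience = h_rebound / h_drop * 100
= 300.7 / 489 * 100
= 61.5%

61.5%


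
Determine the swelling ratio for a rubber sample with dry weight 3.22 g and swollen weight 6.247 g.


Q = W_swollen / W_dry
Q = 6.247 / 3.22
Q = 1.94

Q = 1.94


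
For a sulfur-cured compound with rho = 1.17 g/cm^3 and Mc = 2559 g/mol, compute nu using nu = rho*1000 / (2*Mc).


nu = rho * 1000 / (2 * Mc)
nu = 1.17 * 1000 / (2 * 2559)
nu = 1170.0 / 5118
nu = 0.2286 mol/L

0.2286 mol/L


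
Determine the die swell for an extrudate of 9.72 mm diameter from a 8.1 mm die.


Die swell ratio = D_extrudate / D_die
= 9.72 / 8.1
= 1.2

Die swell = 1.2


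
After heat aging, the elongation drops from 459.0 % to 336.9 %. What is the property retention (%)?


Retention = aged / original * 100
= 336.9 / 459.0 * 100
= 73.4%

73.4%


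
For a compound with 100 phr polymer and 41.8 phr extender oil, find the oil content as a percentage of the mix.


Oil % = oil / (100 + oil) * 100
= 41.8 / (100 + 41.8) * 100
= 41.8 / 141.8 * 100
= 29.48%

29.48%


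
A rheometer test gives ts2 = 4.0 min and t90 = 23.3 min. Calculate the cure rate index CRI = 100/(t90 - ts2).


CRI = 100 / (t90 - ts2)
= 100 / (23.3 - 4.0)
= 100 / 19.3
= 5.18 min^-1

5.18 min^-1


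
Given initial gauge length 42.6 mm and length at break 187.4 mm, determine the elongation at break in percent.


Elongation = (Lf - L0) / L0 * 100
= (187.4 - 42.6) / 42.6 * 100
= 144.8 / 42.6 * 100
= 339.9%

339.9%


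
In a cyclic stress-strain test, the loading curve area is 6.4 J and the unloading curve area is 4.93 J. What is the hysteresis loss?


Hysteresis loss = loading - unloading
= 6.4 - 4.93
= 1.47 J

1.47 J


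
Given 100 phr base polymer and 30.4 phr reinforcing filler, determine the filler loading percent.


Filler % = filler / (rubber + filler) * 100
= 30.4 / (100 + 30.4) * 100
= 30.4 / 130.4 * 100
= 23.31%

23.31%


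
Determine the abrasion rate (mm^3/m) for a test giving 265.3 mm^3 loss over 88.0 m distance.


Rate = volume_loss / distance
= 265.3 / 88.0
= 3.015 mm^3/m

3.015 mm^3/m


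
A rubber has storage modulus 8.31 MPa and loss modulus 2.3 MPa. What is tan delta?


tan delta = E'' / E'
= 2.3 / 8.31
= 0.2768

tan delta = 0.2768


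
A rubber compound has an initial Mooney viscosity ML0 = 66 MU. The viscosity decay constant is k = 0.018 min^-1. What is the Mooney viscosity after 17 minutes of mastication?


ML = ML0 * exp(-k * t)
ML = 66 * exp(-0.018 * 17)
ML = 66 * 0.7364
ML = 48.6 MU

48.6 MU


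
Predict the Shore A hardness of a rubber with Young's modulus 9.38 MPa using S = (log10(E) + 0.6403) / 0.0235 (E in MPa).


log10(E) = 0.0235*S - 0.6403  =>  S = (log10(E) + 0.6403) / 0.0235
log10(9.38) = 0.972203
S = (0.972203 + 0.6403) / 0.0235 = 1.612503 / 0.0235
S = 68.6

Shore A = 68.6


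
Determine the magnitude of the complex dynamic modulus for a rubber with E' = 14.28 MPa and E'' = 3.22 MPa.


|E*| = sqrt(E'^2 + E''^2)
= sqrt(14.28^2 + 3.22^2)
= sqrt(203.9184 + 10.3684)
= 14.639 MPa

14.639 MPa


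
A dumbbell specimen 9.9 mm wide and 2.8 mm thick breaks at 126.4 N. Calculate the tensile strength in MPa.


Area = width * thickness = 9.9 * 2.8 = 27.72 mm^2
TS = force / area = 126.4 / 27.72 = 4.56 MPa

4.56 MPa


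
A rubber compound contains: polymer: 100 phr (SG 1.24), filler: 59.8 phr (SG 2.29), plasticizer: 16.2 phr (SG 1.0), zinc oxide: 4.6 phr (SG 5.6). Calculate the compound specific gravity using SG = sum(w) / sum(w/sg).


Sum of weights = 180.6
Volume contributions:
  polymer: 100/1.24 = 80.6452
  filler: 59.8/2.29 = 26.1135
  plasticizer: 16.2/1.0 = 16.2000
  zinc oxide: 4.6/5.6 = 0.8214
Sum of volumes = 123.7801
SG = 180.6 / 123.7801 = 1.459

SG = 1.459


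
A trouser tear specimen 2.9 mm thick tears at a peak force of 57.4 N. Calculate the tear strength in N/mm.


Tear strength = force / thickness
= 57.4 / 2.9
= 19.79 N/mm

19.79 N/mm


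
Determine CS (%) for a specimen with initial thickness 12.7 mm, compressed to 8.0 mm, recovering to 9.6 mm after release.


CS = (t0 - recovered) / (t0 - ts) * 100
= (12.7 - 9.6) / (12.7 - 8.0) * 100
= 3.1 / 4.7 * 100
= 66.0%

66.0%


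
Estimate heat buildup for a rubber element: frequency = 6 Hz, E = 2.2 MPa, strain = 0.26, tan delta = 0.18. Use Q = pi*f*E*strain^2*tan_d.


Q = pi * f * E * strain^2 * tan_d
= pi * 6 * 2.2 * 0.26^2 * 0.18
= pi * 6 * 2.2 * 0.0676 * 0.18
= 0.5046

Q = 0.5046


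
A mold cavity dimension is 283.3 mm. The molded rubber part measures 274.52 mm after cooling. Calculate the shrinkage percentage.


Shrinkage = (mold - part) / mold * 100
= (283.3 - 274.52) / 283.3 * 100
= 8.78 / 283.3 * 100
= 3.1%

3.1%


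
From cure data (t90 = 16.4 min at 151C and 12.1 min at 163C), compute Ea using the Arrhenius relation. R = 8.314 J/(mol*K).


T1 = 424.15 K, T2 = 436.15 K
1/T1 - 1/T2 = 6.4867e-05
ln(t1/t2) = ln(16.4/12.1) = 0.3041
Ea = 8.314 * 0.3041 / 6.4867e-05 = 38973.2028 J/mol
Ea = 38.97 kJ/mol

38.97 kJ/mol


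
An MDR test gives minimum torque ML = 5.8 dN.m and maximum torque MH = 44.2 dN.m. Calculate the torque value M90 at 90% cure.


M90 = ML + 0.9 * (MH - ML)
M90 = 5.8 + 0.9 * (44.2 - 5.8)
M90 = 5.8 + 0.9 * 38.4
M90 = 40.36 dN.m

40.36 dN.m


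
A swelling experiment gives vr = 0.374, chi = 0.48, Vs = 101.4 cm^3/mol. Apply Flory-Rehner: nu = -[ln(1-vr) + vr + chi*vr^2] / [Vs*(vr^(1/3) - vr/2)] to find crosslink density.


ln(1 - vr) = ln(1 - 0.374) = -0.4684
Numerator = -((-0.4684) + 0.374 + 0.48 * 0.374^2) = 0.0273
Denominator = 101.4 * (0.374^(1/3) - 0.374/2) = 54.0952
nu = 0.0273 / 54.0952 = 5.0401e-04 mol/cm^3

5.0401e-04 mol/cm^3


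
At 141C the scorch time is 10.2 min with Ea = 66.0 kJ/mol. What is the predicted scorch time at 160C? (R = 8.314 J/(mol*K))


Convert temperatures: T1 = 141 + 273.15 = 414.15 K, T2 = 160 + 273.15 = 433.15 K
ts2_new = 10.2 * exp(66000 / 8.314 * (1/433.15 - 1/414.15))
1/T2 - 1/T1 = -1.0592e-04
ts2_new = 4.4 min

4.4 min


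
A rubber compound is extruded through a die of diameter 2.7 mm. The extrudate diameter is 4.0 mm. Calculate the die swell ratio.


Die swell ratio = D_extrudate / D_die
= 4.0 / 2.7
= 1.481

Die swell = 1.481


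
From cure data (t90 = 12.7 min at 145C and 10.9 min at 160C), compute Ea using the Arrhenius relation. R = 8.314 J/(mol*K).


T1 = 418.15 K, T2 = 433.15 K
1/T1 - 1/T2 = 8.2817e-05
ln(t1/t2) = ln(12.7/10.9) = 0.1528
Ea = 8.314 * 0.1528 / 8.2817e-05 = 15343.4827 J/mol
Ea = 15.34 kJ/mol

15.34 kJ/mol


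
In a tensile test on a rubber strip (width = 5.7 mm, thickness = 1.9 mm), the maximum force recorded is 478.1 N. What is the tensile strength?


Area = width * thickness = 5.7 * 1.9 = 10.83 mm^2
TS = force / area = 478.1 / 10.83 = 44.15 MPa

44.15 MPa


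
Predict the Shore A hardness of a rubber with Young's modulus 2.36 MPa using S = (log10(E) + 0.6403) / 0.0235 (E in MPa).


log10(E) = 0.0235*S - 0.6403  =>  S = (log10(E) + 0.6403) / 0.0235
log10(2.36) = 0.372912
S = (0.372912 + 0.6403) / 0.0235 = 1.013212 / 0.0235
S = 43.1

Shore A = 43.1


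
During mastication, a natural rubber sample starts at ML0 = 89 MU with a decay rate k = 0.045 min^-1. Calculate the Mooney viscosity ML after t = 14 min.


ML = ML0 * exp(-k * t)
ML = 89 * exp(-0.045 * 14)
ML = 89 * 0.5326
ML = 47.4 MU

47.4 MU


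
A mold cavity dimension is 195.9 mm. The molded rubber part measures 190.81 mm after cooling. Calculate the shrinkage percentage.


Shrinkage = (mold - part) / mold * 100
= (195.9 - 190.81) / 195.9 * 100
= 5.09 / 195.9 * 100
= 2.6%

2.6%


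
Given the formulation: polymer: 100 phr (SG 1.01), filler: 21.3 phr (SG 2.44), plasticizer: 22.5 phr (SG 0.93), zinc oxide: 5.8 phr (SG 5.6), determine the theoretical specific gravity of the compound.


Sum of weights = 149.6
Volume contributions:
  polymer: 100/1.01 = 99.0099
  filler: 21.3/2.44 = 8.7295
  plasticizer: 22.5/0.93 = 24.1935
  zinc oxide: 5.8/5.6 = 1.0357
Sum of volumes = 132.9687
SG = 149.6 / 132.9687 = 1.125

SG = 1.125


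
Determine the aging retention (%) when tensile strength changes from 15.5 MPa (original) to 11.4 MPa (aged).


Retention = aged / original * 100
= 11.4 / 15.5 * 100
= 73.5%

73.5%


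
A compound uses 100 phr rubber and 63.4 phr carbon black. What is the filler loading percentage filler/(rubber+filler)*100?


Filler % = filler / (rubber + filler) * 100
= 63.4 / (100 + 63.4) * 100
= 63.4 / 163.4 * 100
= 38.8%

38.8%


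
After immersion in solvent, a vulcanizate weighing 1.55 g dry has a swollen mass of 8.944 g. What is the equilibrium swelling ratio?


Q = W_swollen / W_dry
Q = 8.944 / 1.55
Q = 5.77

Q = 5.77


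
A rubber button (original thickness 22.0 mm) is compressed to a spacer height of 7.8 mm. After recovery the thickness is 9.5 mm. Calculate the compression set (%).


CS = (t0 - recovered) / (t0 - ts) * 100
= (22.0 - 9.5) / (22.0 - 7.8) * 100
= 12.5 / 14.2 * 100
= 88.0%

88.0%


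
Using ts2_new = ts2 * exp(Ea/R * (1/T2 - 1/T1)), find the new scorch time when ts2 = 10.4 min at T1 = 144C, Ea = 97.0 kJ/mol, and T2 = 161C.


Convert temperatures: T1 = 144 + 273.15 = 417.15 K, T2 = 161 + 273.15 = 434.15 K
ts2_new = 10.4 * exp(97000 / 8.314 * (1/434.15 - 1/417.15))
1/T2 - 1/T1 = -9.3868e-05
ts2_new = 3.48 min

3.48 min


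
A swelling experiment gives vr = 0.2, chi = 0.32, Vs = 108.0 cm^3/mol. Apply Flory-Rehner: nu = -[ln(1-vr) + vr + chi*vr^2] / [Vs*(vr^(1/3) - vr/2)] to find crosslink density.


ln(1 - vr) = ln(1 - 0.2) = -0.2231
Numerator = -((-0.2231) + 0.2 + 0.32 * 0.2^2) = 0.0103
Denominator = 108.0 * (0.2^(1/3) - 0.2/2) = 52.3588
nu = 0.0103 / 52.3588 = 1.9755e-04 mol/cm^3

1.9755e-04 mol/cm^3


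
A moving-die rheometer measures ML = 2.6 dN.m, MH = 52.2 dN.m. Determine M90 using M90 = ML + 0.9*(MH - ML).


M90 = ML + 0.9 * (MH - ML)
M90 = 2.6 + 0.9 * (52.2 - 2.6)
M90 = 2.6 + 0.9 * 49.6
M90 = 47.24 dN.m

47.24 dN.m


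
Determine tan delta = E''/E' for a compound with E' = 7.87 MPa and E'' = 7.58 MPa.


tan delta = E'' / E'
= 7.58 / 7.87
= 0.9632

tan delta = 0.9632


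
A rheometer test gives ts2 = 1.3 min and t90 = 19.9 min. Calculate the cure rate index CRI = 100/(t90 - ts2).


CRI = 100 / (t90 - ts2)
= 100 / (19.9 - 1.3)
= 100 / 18.6
= 5.38 min^-1

5.38 min^-1


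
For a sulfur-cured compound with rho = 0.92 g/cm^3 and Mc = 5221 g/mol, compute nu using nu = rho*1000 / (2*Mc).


nu = rho * 1000 / (2 * Mc)
nu = 0.92 * 1000 / (2 * 5221)
nu = 920.0 / 10442
nu = 0.0881 mol/L

0.0881 mol/L


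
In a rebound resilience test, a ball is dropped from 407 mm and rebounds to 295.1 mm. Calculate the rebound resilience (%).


Resilience = h_rebound / h_drop * 100
= 295.1 / 407 * 100
= 72.5%

72.5%


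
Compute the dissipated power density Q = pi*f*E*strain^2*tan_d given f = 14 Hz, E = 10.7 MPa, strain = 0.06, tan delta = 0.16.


Q = pi * f * E * strain^2 * tan_d
= pi * 14 * 10.7 * 0.06^2 * 0.16
= pi * 14 * 10.7 * 0.0036 * 0.16
= 0.2711

Q = 0.2711


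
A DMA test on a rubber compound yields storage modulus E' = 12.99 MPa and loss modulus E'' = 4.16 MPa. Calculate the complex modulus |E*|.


|E*| = sqrt(E'^2 + E''^2)
= sqrt(12.99^2 + 4.16^2)
= sqrt(168.7401 + 17.3056)
= 13.64 MPa

13.64 MPa


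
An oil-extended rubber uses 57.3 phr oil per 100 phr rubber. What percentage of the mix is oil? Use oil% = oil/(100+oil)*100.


Oil % = oil / (100 + oil) * 100
= 57.3 / (100 + 57.3) * 100
= 57.3 / 157.3 * 100
= 36.43%

36.43%


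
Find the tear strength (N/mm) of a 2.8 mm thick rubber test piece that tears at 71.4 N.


Tear strength = force / thickness
= 71.4 / 2.8
= 25.5 N/mm

25.5 N/mm


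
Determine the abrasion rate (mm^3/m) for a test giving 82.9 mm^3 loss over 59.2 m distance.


Rate = volume_loss / distance
= 82.9 / 59.2
= 1.4 mm^3/m

1.4 mm^3/m


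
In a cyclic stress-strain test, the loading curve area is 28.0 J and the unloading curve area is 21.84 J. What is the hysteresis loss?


Hysteresis loss = loading - unloading
= 28.0 - 21.84
= 6.16 J

6.16 J


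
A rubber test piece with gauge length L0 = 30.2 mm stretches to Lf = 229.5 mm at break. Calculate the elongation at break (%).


Elongation = (Lf - L0) / L0 * 100
= (229.5 - 30.2) / 30.2 * 100
= 199.3 / 30.2 * 100
= 659.9%

659.9%


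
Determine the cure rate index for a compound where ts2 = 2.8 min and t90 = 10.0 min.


CRI = 100 / (t90 - ts2)
= 100 / (10.0 - 2.8)
= 100 / 7.2
= 13.89 min^-1

13.89 min^-1


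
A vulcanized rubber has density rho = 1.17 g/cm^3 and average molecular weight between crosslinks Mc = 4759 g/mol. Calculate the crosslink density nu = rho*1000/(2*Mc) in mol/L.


nu = rho * 1000 / (2 * Mc)
nu = 1.17 * 1000 / (2 * 4759)
nu = 1170.0 / 9518
nu = 0.1229 mol/L

0.1229 mol/L


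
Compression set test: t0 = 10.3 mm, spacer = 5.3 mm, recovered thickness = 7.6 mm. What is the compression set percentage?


CS = (t0 - recovered) / (t0 - ts) * 100
= (10.3 - 7.6) / (10.3 - 5.3) * 100
= 2.7 / 5.0 * 100
= 54.0%

54.0%


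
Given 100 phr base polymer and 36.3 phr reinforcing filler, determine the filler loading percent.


Filler % = filler / (rubber + filler) * 100
= 36.3 / (100 + 36.3) * 100
= 36.3 / 136.3 * 100
= 26.63%

26.63%


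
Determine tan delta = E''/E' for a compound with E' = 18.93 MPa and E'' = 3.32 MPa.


tan delta = E'' / E'
= 3.32 / 18.93
= 0.1754

tan delta = 0.1754


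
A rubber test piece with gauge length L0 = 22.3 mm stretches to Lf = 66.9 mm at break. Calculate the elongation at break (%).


Elongation = (Lf - L0) / L0 * 100
= (66.9 - 22.3) / 22.3 * 100
= 44.6 / 22.3 * 100
= 200.0%

200.0%


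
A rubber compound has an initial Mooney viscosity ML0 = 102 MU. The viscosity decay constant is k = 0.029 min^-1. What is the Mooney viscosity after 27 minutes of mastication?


ML = ML0 * exp(-k * t)
ML = 102 * exp(-0.029 * 27)
ML = 102 * 0.4570
ML = 46.62 MU

46.62 MU


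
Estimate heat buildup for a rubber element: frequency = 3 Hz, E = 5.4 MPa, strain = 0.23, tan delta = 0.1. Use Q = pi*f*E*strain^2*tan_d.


Q = pi * f * E * strain^2 * tan_d
= pi * 3 * 5.4 * 0.23^2 * 0.1
= pi * 3 * 5.4 * 0.0529 * 0.1
= 0.2692

Q = 0.2692


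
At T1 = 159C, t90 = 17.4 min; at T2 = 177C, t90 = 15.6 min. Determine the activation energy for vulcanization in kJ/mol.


T1 = 432.15 K, T2 = 450.15 K
1/T1 - 1/T2 = 9.2530e-05
ln(t1/t2) = ln(17.4/15.6) = 0.1092
Ea = 8.314 * 0.1092 / 9.2530e-05 = 9811.8095 J/mol
Ea = 9.81 kJ/mol

9.81 kJ/mol


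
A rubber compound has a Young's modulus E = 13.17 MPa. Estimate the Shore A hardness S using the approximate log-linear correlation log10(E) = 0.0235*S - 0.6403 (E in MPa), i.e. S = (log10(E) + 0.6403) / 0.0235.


log10(E) = 0.0235*S - 0.6403  =>  S = (log10(E) + 0.6403) / 0.0235
log10(13.17) = 1.119586
S = (1.119586 + 0.6403) / 0.0235 = 1.759886 / 0.0235
S = 74.9

Shore A = 74.9


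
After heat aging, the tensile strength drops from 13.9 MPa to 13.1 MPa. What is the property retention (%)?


Retention = aged / original * 100
= 13.1 / 13.9 * 100
= 94.2%

94.2%


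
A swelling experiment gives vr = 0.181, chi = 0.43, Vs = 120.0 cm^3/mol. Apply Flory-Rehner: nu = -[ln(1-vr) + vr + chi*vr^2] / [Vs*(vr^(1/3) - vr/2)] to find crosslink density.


ln(1 - vr) = ln(1 - 0.181) = -0.1997
Numerator = -((-0.1997) + 0.181 + 0.43 * 0.181^2) = 0.0046
Denominator = 120.0 * (0.181^(1/3) - 0.181/2) = 57.0198
nu = 0.0046 / 57.0198 = 8.0392e-05 mol/cm^3

8.0392e-05 mol/cm^3


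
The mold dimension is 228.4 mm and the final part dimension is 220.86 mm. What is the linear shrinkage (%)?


Shrinkage = (mold - part) / mold * 100
= (228.4 - 220.86) / 228.4 * 100
= 7.54 / 228.4 * 100
= 3.3%

3.3%


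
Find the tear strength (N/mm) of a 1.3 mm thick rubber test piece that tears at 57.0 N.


Tear strength = force / thickness
= 57.0 / 1.3
= 43.85 N/mm

43.85 N/mm


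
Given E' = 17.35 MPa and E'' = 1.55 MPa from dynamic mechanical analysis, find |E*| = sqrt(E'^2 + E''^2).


|E*| = sqrt(E'^2 + E''^2)
= sqrt(17.35^2 + 1.55^2)
= sqrt(301.0225 + 2.4025)
= 17.419 MPa

17.419 MPa


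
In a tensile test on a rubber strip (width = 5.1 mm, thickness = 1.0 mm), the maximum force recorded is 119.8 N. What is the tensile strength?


Area = width * thickness = 5.1 * 1.0 = 5.1 mm^2
TS = force / area = 119.8 / 5.1 = 23.49 MPa

23.49 MPa


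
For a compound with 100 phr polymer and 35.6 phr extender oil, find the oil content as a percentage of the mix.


Oil % = oil / (100 + oil) * 100
= 35.6 / (100 + 35.6) * 100
= 35.6 / 135.6 * 100
= 26.25%

26.25%


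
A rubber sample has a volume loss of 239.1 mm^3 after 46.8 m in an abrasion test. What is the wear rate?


Rate = volume_loss / distance
= 239.1 / 46.8
= 5.109 mm^3/m

5.109 mm^3/m


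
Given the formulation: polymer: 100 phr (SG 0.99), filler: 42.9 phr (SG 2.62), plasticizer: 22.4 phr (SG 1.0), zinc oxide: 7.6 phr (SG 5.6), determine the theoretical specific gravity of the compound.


Sum of weights = 172.9
Volume contributions:
  polymer: 100/0.99 = 101.0101
  filler: 42.9/2.62 = 16.3740
  plasticizer: 22.4/1.0 = 22.4000
  zinc oxide: 7.6/5.6 = 1.3571
Sum of volumes = 141.1413
SG = 172.9 / 141.1413 = 1.225

SG = 1.225


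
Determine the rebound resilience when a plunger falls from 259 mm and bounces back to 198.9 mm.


Resilience = h_rebound / h_drop * 100
= 198.9 / 259 * 100
= 76.8%

76.8%


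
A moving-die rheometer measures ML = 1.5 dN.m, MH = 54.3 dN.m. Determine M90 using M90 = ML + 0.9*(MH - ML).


M90 = ML + 0.9 * (MH - ML)
M90 = 1.5 + 0.9 * (54.3 - 1.5)
M90 = 1.5 + 0.9 * 52.8
M90 = 49.02 dN.m

49.02 dN.m


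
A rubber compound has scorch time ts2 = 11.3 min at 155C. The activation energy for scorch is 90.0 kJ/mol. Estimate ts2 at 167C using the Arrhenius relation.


Convert temperatures: T1 = 155 + 273.15 = 428.15 K, T2 = 167 + 273.15 = 440.15 K
ts2_new = 11.3 * exp(90000 / 8.314 * (1/440.15 - 1/428.15))
1/T2 - 1/T1 = -6.3677e-05
ts2_new = 5.67 min

5.67 min


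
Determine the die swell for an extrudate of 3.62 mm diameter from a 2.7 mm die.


Die swell ratio = D_extrudate / D_die
= 3.62 / 2.7
= 1.341

Die swell = 1.341


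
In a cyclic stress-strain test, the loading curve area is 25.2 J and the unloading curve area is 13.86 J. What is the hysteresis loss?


Hysteresis loss = loading - unloading
= 25.2 - 13.86
= 11.34 J

11.34 J
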